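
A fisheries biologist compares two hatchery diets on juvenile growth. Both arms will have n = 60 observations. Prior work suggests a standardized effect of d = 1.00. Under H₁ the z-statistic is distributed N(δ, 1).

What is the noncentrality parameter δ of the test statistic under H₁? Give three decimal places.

δ = d·√(n/2) = 1.00 × √(60/2) = 5.4772

δ ≈ 5.477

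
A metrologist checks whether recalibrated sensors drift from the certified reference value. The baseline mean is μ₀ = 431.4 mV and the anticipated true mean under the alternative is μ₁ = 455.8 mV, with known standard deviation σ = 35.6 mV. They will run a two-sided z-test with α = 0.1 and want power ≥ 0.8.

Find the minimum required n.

Standardized effect: d = |μ₁ − μ₀| / σ = |455.8 − 431.4| / 35.6 = 0.6854
For power 0.8 need Φ(δ − z_{0.05}) = 0.8, so δ = z_{0.05} + z_{0.20} = 1.645 + 0.842 = 2.486.
(For δ > 0 the lower-tail rejection region contributes negligibly to power, so the one-term inversion is standard.)
δ = d·√n ⇒ n = (δ/d)² = (2.486 / 0.6854)² = 13.16.
Round up to the next whole unit.

n = 14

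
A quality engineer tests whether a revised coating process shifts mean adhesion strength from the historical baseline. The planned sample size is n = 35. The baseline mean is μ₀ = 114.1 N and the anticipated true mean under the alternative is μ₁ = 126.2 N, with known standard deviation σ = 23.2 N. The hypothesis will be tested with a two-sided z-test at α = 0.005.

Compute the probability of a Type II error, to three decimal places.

Standardized effect: d = |μ₁ − μ₀| / σ = |126.2 − 114.1| / 23.2 = 0.5216
Noncentrality parameter: λ = d·√n = 0.5216 × √35 = 3.0855
Two-sided α = 0.005 → critical value z_{0.0025} = 2.807.
Power = Φ(λ − 2.807) + Φ(−λ − 2.807) = Φ(0.279) + Φ(-5.893) = 0.6097 + 0.0000 = 0.6097.
Type II error: β = 1 − power = 1 − 0.6097 = 0.3903.

β ≈ 0.390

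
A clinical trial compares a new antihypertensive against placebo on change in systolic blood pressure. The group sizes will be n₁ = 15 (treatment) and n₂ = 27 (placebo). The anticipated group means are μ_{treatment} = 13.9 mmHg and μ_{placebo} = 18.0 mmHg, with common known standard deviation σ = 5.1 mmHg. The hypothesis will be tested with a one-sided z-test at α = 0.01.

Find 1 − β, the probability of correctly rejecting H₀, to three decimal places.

Standardized effect: d = |μ_{treatment} − μ_{placebo}| / σ = |13.9 − 18.0| / 5.1 = 0.8039
Noncentrality parameter: δ = d / √(1/n₁ + 1/n₂) = 0.8039 / √(1/15 + 1/27) = 2.4964
One-sided α = 0.01 → critical value z_{0.01} = 2.326.
Power = Φ(δ − 2.326) = Φ(0.170) = 0.5675.

Power ≈ 0.568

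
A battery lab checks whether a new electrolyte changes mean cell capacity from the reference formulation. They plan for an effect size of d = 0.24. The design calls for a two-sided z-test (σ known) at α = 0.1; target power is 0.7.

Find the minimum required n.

Set Φ(δ − 1.645) = 0.7; then δ − 1.645 = Φ⁻¹(0.7) = 0.524, giving δ = 2.169.
(The Φ(−δ − z_{α/2}) term is vanishingly small for δ > 0 and is dropped in the standard sample-size formula.)
δ = d·√n ⇒ n = (δ/d)² = (2.169 / 0.24)² = 81.70.
Round up to the next whole unit.

n = 82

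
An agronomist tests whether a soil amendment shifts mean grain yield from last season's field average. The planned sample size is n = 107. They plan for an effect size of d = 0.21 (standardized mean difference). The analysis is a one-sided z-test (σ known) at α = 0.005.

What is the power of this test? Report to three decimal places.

Noncentrality parameter: δ = d·√n = 0.21 × √107 = 2.1723
One-sided α = 0.005 → critical value z_{0.005} = 2.576.
Power = Φ(δ − 2.576) = Φ(-0.404) = 0.3433.

Power ≈ 0.343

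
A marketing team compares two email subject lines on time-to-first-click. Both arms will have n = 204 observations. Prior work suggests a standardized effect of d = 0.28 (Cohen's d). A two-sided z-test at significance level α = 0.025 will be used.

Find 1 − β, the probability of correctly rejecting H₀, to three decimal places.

Power ≈ 0.721

Noncentrality parameter: δ = d·√(n/2) = 0.28 × √(204/2) = 2.8279
Two-sided α = 0.025 → critical value z_{0.0125} = 2.241.
Power = Φ(δ − 2.241) + Φ(−δ − 2.241) = Φ(0.586) + Φ(-5.069) = 0.7212 + 0.0000 = 0.7212.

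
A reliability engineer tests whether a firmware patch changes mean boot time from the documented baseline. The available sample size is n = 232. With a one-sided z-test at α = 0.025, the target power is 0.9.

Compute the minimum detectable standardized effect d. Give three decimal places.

d ≈ 0.213

Need Φ(δ − 1.960) = 0.9, so δ = 1.960 + 1.282 = 3.242.
δ = d·√n ⇒ d = δ/√n = 3.242/√232 = 0.2128.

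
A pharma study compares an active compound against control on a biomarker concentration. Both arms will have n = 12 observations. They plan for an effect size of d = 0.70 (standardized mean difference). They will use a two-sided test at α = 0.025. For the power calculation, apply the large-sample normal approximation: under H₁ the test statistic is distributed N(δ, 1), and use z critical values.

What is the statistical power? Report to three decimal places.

Power ≈ 0.299

Noncentrality parameter: λ = d·√(n/2) = 0.70 × √(12/2) = 1.7146
Two-sided α = 0.025 → critical value z_{0.0125} = 2.241.
Power = Φ(λ − 2.241) + Φ(−λ − 2.241) = Φ(-0.527) + Φ(-3.956) = 0.2992 + 0.0000 = 0.2992.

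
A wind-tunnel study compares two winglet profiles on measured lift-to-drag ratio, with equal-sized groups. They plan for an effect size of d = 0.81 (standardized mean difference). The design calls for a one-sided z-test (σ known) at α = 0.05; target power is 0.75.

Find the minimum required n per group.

n = 17 per group

For power 0.75 need Φ(δ − z_{0.05}) = 0.75, so δ = z_{0.05} + z_{0.25} = 1.645 + 0.674 = 2.319.
δ = d·√(n/2) ⇒ n = 2(δ/d)² = 2 × (2.319 / 0.81)² = 16.40.
Round up to the next whole unit.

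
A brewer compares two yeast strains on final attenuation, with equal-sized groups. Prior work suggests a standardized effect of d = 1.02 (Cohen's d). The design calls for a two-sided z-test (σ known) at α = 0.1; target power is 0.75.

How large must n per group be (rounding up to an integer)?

n = 11 per group

For power 0.75 need Φ(δ − z_{0.05}) = 0.75, so δ = z_{0.05} + z_{0.25} = 1.645 + 0.674 = 2.319.
(Ignoring the negligible lower-tail rejection probability gives the usual closed-form inversion.)
δ = d·√(n/2) ⇒ n = 2(δ/d)² = 2 × (2.319 / 1.02)² = 10.34.
Round up to the next whole unit.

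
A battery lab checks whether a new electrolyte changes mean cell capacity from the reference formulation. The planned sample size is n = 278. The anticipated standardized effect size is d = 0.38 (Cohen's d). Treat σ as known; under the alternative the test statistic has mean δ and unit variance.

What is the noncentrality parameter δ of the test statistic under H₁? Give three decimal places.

δ ≈ 6.336

δ = d·√n = 0.38 × √278 = 6.3359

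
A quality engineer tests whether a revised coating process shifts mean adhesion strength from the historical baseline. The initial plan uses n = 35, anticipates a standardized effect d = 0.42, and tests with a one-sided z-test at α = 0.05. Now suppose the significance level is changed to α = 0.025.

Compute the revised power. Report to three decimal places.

Power ≈ 0.700

δ = d·√n = 0.42 × √35 = 2.4848 (unchanged). New critical value: z_{0.025} = 1.960.
Revised power = Φ(δ − 1.960) = Φ(0.525) = 0.7001.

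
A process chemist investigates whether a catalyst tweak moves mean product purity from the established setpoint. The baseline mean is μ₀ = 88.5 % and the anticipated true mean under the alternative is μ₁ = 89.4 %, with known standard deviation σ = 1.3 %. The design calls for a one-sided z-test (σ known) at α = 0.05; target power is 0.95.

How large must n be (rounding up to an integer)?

n = 23

Standardized effect: d = |μ₁ − μ₀| / σ = |89.4 − 88.5| / 1.3 = 0.6923
For power 0.95 need Φ(δ − z_{0.05}) = 0.95, so δ = z_{0.05} + z_{0.05} = 1.645 + 1.645 = 3.290.
δ = d·√n ⇒ n = (δ/d)² = (3.290 / 0.6923)² = 22.58.
Round up to the next whole unit.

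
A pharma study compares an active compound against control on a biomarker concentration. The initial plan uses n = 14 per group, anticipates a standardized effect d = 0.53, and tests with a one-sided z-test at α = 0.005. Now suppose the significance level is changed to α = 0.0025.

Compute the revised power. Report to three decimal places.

δ = d·√(n/2) = 0.53 × √(14/2) = 1.4022 (unchanged). New critical value: z_{0.0025} = 2.807.
Revised power = Φ(δ − 2.807) = Φ(-1.405) = 0.0800.

Power ≈ 0.080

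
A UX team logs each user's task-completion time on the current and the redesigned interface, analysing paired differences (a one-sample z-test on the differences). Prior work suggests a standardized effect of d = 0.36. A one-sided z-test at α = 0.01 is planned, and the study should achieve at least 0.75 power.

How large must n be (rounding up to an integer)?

Set Φ(δ − 2.326) = 0.75; then δ − 2.326 = Φ⁻¹(0.75) = 0.674, giving δ = 3.001.
δ = d·√n ⇒ n = (δ/d)² = (3.001 / 0.36)² = 69.48.
Rounding up, n = 70.

n = 70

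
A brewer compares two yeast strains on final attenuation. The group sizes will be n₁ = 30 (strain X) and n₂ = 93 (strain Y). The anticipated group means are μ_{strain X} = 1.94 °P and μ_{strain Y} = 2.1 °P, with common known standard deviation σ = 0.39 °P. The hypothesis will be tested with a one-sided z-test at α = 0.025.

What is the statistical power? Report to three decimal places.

Standardized effect: d = |μ_{strain X} − μ_{strain Y}| / σ = |1.94 − 2.1| / 0.39 = 0.4103
Noncentrality parameter: δ = d / √(1/n₁ + 1/n₂) = 0.4103 / √(1/30 + 1/93) = 1.9539
One-sided α = 0.025 → critical value z_{0.025} = 1.960.
Power = P(Z > 1.960 − δ) = Φ(-0.006) = 0.4976.

Power ≈ 0.498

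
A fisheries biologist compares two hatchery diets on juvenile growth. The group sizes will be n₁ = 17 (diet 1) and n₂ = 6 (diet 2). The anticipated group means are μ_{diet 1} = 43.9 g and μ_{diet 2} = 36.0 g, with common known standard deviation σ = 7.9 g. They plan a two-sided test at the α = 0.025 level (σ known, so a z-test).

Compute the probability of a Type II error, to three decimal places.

β ≈ 0.554

Standardized effect: d = |μ_{diet 1} − μ_{diet 2}| / σ = |43.9 − 36.0| / 7.9 = 1.0000
Noncentrality parameter: δ = d / √(1/n₁ + 1/n₂) = 1.0000 / √(1/17 + 1/6) = 2.1059
Two-sided α = 0.025 → critical value z_{0.0125} = 2.241.
Power = Φ(δ − 2.241) + Φ(−δ − 2.241) = Φ(-0.136) + Φ(-4.347) = 0.4461 + 0.0000 = 0.4461.
Type II error: β = 1 − power = 1 − 0.4461 = 0.5539.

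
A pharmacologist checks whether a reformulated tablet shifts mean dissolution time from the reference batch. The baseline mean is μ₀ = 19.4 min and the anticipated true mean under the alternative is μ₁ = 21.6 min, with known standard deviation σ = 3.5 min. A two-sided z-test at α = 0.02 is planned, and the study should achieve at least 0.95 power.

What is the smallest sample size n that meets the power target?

Standardized effect: d = |μ₁ − μ₀| / σ = |21.6 − 19.4| / 3.5 = 0.6286
Set Φ(δ − 2.326) = 0.95; then δ − 2.326 = Φ⁻¹(0.95) = 1.645, giving δ = 3.971.
(The Φ(−δ − z_{α/2}) term is vanishingly small for δ > 0 and is dropped in the standard sample-size formula.)
δ = d·√n ⇒ n = (δ/d)² = (3.971 / 0.6286)² = 39.91.
Rounding up, n = 40.

n = 40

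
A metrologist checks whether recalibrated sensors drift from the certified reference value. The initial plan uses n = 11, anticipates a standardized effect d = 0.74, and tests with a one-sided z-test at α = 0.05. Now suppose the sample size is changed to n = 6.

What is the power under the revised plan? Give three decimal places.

Power ≈ 0.567

With n = 6: δ = d·√n = 0.74 × √6 = 1.8126. Critical value z_{0.05} = 1.645.
Revised power = P(Z > 1.645 − δ) = Φ(0.168) = 0.5666.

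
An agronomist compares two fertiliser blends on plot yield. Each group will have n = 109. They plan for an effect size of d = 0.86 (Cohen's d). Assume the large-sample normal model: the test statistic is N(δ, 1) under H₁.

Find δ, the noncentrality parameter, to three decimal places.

The noncentrality parameter scales effect size by the design's sample-size factor: δ = d·√(n/2) = 0.86 × √(109/2) = 6.3489

δ ≈ 6.349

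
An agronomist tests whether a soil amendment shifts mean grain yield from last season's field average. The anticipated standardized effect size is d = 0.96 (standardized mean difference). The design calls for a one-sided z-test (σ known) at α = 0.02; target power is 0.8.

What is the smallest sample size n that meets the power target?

Set Φ(δ − 2.054) = 0.8; then δ − 2.054 = Φ⁻¹(0.8) = 0.842, giving δ = 2.895.
δ = d·√n ⇒ n = (δ/d)² = (2.895 / 0.96)² = 9.10.
Rounding up, n = 10.

n = 10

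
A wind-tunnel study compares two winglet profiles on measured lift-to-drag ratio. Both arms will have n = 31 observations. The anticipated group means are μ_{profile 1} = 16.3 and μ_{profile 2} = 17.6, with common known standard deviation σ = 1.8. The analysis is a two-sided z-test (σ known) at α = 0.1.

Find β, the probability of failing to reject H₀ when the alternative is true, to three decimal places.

β ≈ 0.115

Standardized effect: d = |μ_{profile 1} − μ_{profile 2}| / σ = |16.3 − 17.6| / 1.8 = 0.7222
Noncentrality parameter: δ = d·√(n/2) = 0.7222 × √(31/2) = 2.8434
Two-sided α = 0.1 → critical value z_{0.05} = 1.645.
Power = Φ(δ − 1.645) + Φ(−δ − 1.645) = Φ(1.199) + Φ(-4.488) = 0.8846 + 0.0000 = 0.8846.
Type II error: β = 1 − power = 1 − 0.8846 = 0.1154.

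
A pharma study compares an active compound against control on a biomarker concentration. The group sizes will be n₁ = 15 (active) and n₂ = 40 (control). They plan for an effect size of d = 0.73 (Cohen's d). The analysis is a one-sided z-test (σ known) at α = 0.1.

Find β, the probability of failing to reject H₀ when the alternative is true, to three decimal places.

β ≈ 0.129

Noncentrality parameter: δ = d / √(1/n₁ + 1/n₂) = 0.73 / √(1/15 + 1/40) = 2.4111
Critical value for a one-sided test at α = 0.1: z_α = 1.282.
Power = P(Z > 1.282 − δ) = Φ(1.130) = 0.8707.
Type II error: β = 1 − power = 1 − 0.8707 = 0.1293.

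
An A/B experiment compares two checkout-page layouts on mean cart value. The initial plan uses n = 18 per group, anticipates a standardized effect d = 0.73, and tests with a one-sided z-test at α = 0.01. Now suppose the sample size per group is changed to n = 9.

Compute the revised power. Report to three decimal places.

Power ≈ 0.218

With n = 9 per group: δ = d·√(n/2) = 0.73 × √(9/2) = 1.5486. Critical value z_{0.01} = 2.326.
Revised power = Φ(δ − 2.326) = Φ(-0.778) = 0.2183.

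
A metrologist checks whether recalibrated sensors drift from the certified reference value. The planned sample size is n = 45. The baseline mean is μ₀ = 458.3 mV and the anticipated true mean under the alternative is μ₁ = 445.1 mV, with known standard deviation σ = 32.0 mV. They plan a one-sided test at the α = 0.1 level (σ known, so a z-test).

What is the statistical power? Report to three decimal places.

Standardized effect: d = |μ₁ − μ₀| / σ = |445.1 − 458.3| / 32.0 = 0.4125
Noncentrality parameter: δ = d·√n = 0.4125 × √45 = 2.7671
Critical value for a one-sided test at α = 0.1: z_α = 1.282.
Power = Φ(δ − 1.282) = Φ(1.486) = 0.9313.

Power ≈ 0.931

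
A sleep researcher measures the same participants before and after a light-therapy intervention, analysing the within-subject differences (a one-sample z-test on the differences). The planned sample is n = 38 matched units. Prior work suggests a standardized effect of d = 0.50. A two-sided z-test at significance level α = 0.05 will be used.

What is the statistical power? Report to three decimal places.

Noncentrality parameter: λ = d·√n = 0.50 × √38 = 3.0822
Two-sided α = 0.05 → critical value z_{0.025} = 1.960.
Power = Φ(λ − 1.960) + Φ(−λ − 1.960) = Φ(1.122) + Φ(-5.042) = 0.8691 + 0.0000 = 0.8691.

Power ≈ 0.869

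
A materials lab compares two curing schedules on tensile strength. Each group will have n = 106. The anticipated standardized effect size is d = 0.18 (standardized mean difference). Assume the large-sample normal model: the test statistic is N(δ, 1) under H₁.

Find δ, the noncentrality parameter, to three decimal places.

δ ≈ 1.310

δ = d·√(n/2) = 0.18 × √(106/2) = 1.3104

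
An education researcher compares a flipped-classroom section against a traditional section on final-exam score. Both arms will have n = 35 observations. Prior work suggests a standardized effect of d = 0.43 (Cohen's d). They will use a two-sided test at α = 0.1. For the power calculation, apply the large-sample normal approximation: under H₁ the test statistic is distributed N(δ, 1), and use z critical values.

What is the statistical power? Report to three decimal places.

Power ≈ 0.561

Noncentrality parameter: δ = d·√(n/2) = 0.43 × √(35/2) = 1.7988
Critical value for a two-sided test at α = 0.1: z_{α/2} = 1.645.
Power = Φ(δ − 1.645) + Φ(−δ − 1.645) = Φ(0.154) + Φ(-3.444) = 0.5612 + 0.0003 = 0.5615.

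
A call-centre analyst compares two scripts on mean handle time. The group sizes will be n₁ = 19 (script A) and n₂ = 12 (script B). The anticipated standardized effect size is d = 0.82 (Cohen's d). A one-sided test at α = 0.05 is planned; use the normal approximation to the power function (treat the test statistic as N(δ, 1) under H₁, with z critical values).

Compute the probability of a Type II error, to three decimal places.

Noncentrality parameter: δ = d / √(1/n₁ + 1/n₂) = 0.82 / √(1/19 + 1/12) = 2.2238
One-sided α = 0.05 → critical value z_{0.05} = 1.645.
Power = P(Z > 1.645 − δ) = Φ(0.579) = 0.7187.
Type II error: β = 1 − power = 1 − 0.7187 = 0.2813.

β ≈ 0.281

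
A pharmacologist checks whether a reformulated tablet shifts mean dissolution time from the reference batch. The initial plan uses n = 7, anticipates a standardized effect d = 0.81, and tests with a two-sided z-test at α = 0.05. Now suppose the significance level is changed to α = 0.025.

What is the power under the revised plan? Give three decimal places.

δ = d·√n = 0.81 × √7 = 2.1431 (unchanged). New critical value: z_{0.0125} = 2.241.
Revised power = Φ(δ − 2.241) + Φ(−δ − 2.241) = Φ(-0.098) + Φ(-4.384) = 0.4608 + 0.0000 = 0.4608.

Power ≈ 0.461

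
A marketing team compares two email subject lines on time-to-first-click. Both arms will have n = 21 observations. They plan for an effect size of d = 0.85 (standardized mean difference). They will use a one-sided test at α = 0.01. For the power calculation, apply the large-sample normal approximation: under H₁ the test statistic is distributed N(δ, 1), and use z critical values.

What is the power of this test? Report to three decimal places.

Noncentrality parameter: δ = d·√(n/2) = 0.85 × √(21/2) = 2.7543
One-sided α = 0.01 → critical value z_{0.01} = 2.326.
Power = P(Z > 2.326 − δ) = Φ(0.428) = 0.6657.

Power ≈ 0.666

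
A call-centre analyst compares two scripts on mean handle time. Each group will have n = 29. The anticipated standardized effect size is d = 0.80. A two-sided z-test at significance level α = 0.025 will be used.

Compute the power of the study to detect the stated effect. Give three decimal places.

Power ≈ 0.790

Noncentrality parameter: δ = d·√(n/2) = 0.80 × √(29/2) = 3.0463
Two-sided α = 0.025 → critical value z_{0.0125} = 2.241.
Power = Φ(δ − 2.241) + Φ(−δ − 2.241) = Φ(0.805) + Φ(-5.288) = 0.7896 + 0.0000 = 0.7896.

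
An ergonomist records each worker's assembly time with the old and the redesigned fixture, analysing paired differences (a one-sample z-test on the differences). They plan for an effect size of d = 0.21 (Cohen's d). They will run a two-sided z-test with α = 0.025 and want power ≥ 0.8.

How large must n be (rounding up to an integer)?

For power 0.8 need Φ(δ − z_{0.0125}) = 0.8, so δ = z_{0.0125} + z_{0.20} = 2.241 + 0.842 = 3.083.
(Ignoring the negligible lower-tail rejection probability gives the usual closed-form inversion.)
δ = d·√n ⇒ n = (δ/d)² = (3.083 / 0.21)² = 215.53.
Round up to the next whole unit.

n = 216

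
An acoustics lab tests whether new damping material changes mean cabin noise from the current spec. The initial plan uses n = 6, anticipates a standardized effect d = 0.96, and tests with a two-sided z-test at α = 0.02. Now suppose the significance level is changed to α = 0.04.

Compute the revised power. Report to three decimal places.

Power ≈ 0.617

δ = d·√n = 0.96 × √6 = 2.3515 (unchanged). New critical value: z_{0.02} = 2.054.
Revised power = Φ(δ − 2.054) + Φ(−δ − 2.054) = Φ(0.298) + Φ(-4.405) = 0.6171 + 0.0000 = 0.6171.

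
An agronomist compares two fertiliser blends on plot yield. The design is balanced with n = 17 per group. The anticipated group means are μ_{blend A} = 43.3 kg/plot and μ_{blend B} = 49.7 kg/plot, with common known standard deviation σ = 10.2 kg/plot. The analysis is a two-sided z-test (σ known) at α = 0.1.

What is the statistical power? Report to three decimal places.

Standardized effect: d = |μ_{blend A} − μ_{blend B}| / σ = |43.3 − 49.7| / 10.2 = 0.6275
Noncentrality parameter: δ = d·√(n/2) = 0.6275 × √(17/2) = 1.8293
Critical value for a two-sided test at α = 0.1: z_{α/2} = 1.645.
Power = Φ(δ − 1.645) + Φ(−δ − 1.645) = Φ(0.184) + Φ(-3.474) = 0.5732 + 0.0003 = 0.5734.

Power ≈ 0.573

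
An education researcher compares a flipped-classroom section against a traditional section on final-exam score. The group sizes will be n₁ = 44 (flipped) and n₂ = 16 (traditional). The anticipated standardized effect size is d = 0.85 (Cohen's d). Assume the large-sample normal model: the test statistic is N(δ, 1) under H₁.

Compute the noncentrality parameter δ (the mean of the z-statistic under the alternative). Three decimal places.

δ = d / √(1/n₁ + 1/n₂) = 0.85 / √(1/44 + 1/16) = 2.9116

δ ≈ 2.912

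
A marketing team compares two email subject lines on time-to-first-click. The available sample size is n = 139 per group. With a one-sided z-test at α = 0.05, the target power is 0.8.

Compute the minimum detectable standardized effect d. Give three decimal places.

d ≈ 0.298

Required noncentrality: δ = z_{0.05} + z_{0.20} = 1.645 + 0.842 = 2.486.
δ = d·√(n/2) ⇒ d = δ/√(n/2) = 2.486/√(139/2) = 0.2983.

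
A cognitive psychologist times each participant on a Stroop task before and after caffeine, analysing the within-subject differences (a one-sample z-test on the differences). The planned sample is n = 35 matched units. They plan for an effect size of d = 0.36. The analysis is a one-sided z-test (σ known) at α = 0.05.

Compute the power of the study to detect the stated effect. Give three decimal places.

Noncentrality parameter: δ = d·√n = 0.36 × √35 = 2.1298
One-sided α = 0.05 → critical value z_{0.05} = 1.645.
Power = P(Z > 1.645 − δ) = Φ(0.485) = 0.6861.

Power ≈ 0.686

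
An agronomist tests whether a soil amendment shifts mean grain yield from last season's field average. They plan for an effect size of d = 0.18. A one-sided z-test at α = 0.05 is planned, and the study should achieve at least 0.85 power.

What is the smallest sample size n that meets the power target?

n = 222

For power 0.85 need Φ(δ − z_{0.05}) = 0.85, so δ = z_{0.05} + z_{0.15} = 1.645 + 1.036 = 2.681.
δ = d·√n ⇒ n = (δ/d)² = (2.681 / 0.18)² = 221.89.
Round up to the next whole unit.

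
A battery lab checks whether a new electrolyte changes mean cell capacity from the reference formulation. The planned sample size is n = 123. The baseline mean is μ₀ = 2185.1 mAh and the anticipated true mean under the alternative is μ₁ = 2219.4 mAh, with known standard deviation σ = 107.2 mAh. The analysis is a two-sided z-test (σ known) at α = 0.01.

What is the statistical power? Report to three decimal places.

Power ≈ 0.835

Standardized effect: d = |μ₁ − μ₀| / σ = |2219.4 − 2185.1| / 107.2 = 0.3200
Noncentrality parameter: δ = d·√n = 0.3200 × √123 = 3.5486
Critical value for a two-sided test at α = 0.01: z_{α/2} = 2.576.
Power = Φ(δ − 2.576) + Φ(−δ − 2.576) = Φ(0.973) + Φ(-6.124) = 0.8347 + 0.0000 = 0.8347.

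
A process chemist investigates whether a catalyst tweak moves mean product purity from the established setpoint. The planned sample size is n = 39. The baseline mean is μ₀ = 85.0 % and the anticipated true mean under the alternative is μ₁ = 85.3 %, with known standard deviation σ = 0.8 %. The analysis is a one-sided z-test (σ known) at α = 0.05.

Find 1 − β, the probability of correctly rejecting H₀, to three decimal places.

Power ≈ 0.757

Standardized effect: d = |μ₁ − μ₀| / σ = |85.3 − 85.0| / 0.8 = 0.3750
Noncentrality parameter: δ = d·√n = 0.3750 × √39 = 2.3419
One-sided α = 0.05 → critical value z_{0.05} = 1.645.
Power = Φ(δ − 1.645) = Φ(0.697) = 0.7571.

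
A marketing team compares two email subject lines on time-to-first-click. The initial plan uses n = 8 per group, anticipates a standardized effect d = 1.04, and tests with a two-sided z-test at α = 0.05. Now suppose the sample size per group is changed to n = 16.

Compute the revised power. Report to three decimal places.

With n = 16 per group: δ = d·√(n/2) = 1.04 × √(16/2) = 2.9416. Critical value z_{0.025} = 1.960.
Revised power = Φ(δ − 1.960) + Φ(−δ − 1.960) = Φ(0.982) + Φ(-4.902) = 0.8369 + 0.0000 = 0.8369.

Power ≈ 0.837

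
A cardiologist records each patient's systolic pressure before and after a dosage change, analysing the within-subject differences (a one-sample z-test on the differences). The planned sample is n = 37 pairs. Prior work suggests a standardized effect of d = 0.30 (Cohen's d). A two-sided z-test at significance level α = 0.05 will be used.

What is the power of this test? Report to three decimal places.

Power ≈ 0.446

Noncentrality parameter: δ = d·√n = 0.30 × √37 = 1.8248
Critical value for a two-sided test at α = 0.05: z_{α/2} = 1.960.
Power = Φ(δ − 1.960) + Φ(−δ − 1.960) = Φ(-0.135) + Φ(-3.785) = 0.4463 + 0.0001 = 0.4463.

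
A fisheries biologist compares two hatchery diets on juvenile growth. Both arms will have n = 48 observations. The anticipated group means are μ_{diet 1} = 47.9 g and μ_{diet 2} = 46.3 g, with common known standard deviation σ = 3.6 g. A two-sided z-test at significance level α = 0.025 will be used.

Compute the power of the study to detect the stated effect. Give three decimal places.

Power ≈ 0.474

Standardized effect: d = |μ_{diet 1} − μ_{diet 2}| / σ = |47.9 − 46.3| / 3.6 = 0.4444
Noncentrality parameter: δ = d·√(n/2) = 0.4444 × √(48/2) = 2.1773
Two-sided α = 0.025 → critical value z_{0.0125} = 2.241.
Power = Φ(δ − 2.241) + Φ(−δ − 2.241) = Φ(-0.064) + Φ(-4.419) = 0.4745 + 0.0000 = 0.4745.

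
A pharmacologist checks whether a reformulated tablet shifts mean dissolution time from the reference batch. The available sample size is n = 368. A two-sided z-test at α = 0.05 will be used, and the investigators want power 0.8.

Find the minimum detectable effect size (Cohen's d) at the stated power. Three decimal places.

d ≈ 0.146

Required noncentrality: δ = z_{0.025} + z_{0.20} = 1.960 + 0.842 = 2.802.
(Lower-tail contribution to power is negligible for δ > 0.)
δ = d·√n ⇒ d = δ/√n = 2.802/√368 = 0.1460.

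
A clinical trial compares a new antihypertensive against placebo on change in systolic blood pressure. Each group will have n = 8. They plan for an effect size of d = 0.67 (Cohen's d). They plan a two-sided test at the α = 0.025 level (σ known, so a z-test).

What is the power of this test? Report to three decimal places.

Noncentrality parameter: δ = d·√(n/2) = 0.67 × √(8/2) = 1.3400
Two-sided α = 0.025 → critical value z_{0.0125} = 2.241.
Power = Φ(δ − 2.241) + Φ(−δ − 2.241) = Φ(-0.901) + Φ(-3.581) = 0.1837 + 0.0002 = 0.1839.

Power ≈ 0.184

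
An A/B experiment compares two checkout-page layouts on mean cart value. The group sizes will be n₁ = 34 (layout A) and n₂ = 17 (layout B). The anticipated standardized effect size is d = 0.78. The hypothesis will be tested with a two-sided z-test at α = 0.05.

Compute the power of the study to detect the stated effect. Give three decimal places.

Power ≈ 0.747

Noncentrality parameter: δ = d / √(1/n₁ + 1/n₂) = 0.78 / √(1/34 + 1/17) = 2.6259
Critical value for a two-sided test at α = 0.05: z_{α/2} = 1.960.
Power = Φ(δ − 1.960) + Φ(−δ − 1.960) = Φ(0.666) + Φ(-4.586) = 0.7473 + 0.0000 = 0.7473.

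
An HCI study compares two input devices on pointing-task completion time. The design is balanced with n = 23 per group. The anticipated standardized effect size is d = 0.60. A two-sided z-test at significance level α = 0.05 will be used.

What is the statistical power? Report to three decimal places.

Power ≈ 0.530

Noncentrality parameter: δ = d·√(n/2) = 0.60 × √(23/2) = 2.0347
Critical value for a two-sided test at α = 0.05: z_{α/2} = 1.960.
Power = Φ(δ − 1.960) + Φ(−δ − 1.960) = Φ(0.075) + Φ(-3.995) = 0.5298 + 0.0000 = 0.5298.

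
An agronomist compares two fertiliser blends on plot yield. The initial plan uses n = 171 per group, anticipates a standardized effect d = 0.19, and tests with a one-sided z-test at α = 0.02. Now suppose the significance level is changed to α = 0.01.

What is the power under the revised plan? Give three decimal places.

Power ≈ 0.285

δ = d·√(n/2) = 0.19 × √(171/2) = 1.7569 (unchanged). New critical value: z_{0.01} = 2.326.
Revised power = Φ(δ − 2.326) = Φ(-0.569) = 0.2845.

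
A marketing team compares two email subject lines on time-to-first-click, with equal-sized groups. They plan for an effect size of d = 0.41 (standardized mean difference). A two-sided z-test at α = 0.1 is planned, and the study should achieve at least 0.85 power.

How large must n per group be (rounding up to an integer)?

For power 0.85 need Φ(δ − z_{0.05}) = 0.85, so δ = z_{0.05} + z_{0.15} = 1.645 + 1.036 = 2.681.
(Ignoring the negligible lower-tail rejection probability gives the usual closed-form inversion.)
δ = d·√(n/2) ⇒ n = 2(δ/d)² = 2 × (2.681 / 0.41)² = 85.54.
Round up to the next whole unit.

n = 86 per group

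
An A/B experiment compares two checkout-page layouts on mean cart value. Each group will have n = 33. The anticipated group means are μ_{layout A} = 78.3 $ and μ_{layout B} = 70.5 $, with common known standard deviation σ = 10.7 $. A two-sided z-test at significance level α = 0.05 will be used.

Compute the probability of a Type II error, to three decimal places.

Standardized effect: d = |μ_{layout A} − μ_{layout B}| / σ = |78.3 − 70.5| / 10.7 = 0.7290
Noncentrality parameter: δ = d·√(n/2) = 0.7290 × √(33/2) = 2.9611
Critical value for a two-sided test at α = 0.05: z_{α/2} = 1.960.
Power = Φ(δ − 1.960) + Φ(−δ − 1.960) = Φ(1.001) + Φ(-4.921) = 0.8416 + 0.0000 = 0.8416.
Type II error: β = 1 − power = 1 − 0.8416 = 0.1584.

β ≈ 0.158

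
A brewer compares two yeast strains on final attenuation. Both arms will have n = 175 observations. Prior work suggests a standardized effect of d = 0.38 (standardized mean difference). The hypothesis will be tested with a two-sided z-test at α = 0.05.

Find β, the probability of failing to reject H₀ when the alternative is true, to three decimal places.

β ≈ 0.055

Noncentrality parameter: δ = d·√(n/2) = 0.38 × √(175/2) = 3.5546
Two-sided α = 0.05 → critical value z_{0.025} = 1.960.
Power = Φ(δ − 1.960) + Φ(−δ − 1.960) = Φ(1.595) + Φ(-5.515) = 0.9446 + 0.0000 = 0.9446.
Type II error: β = 1 − power = 1 − 0.9446 = 0.0554.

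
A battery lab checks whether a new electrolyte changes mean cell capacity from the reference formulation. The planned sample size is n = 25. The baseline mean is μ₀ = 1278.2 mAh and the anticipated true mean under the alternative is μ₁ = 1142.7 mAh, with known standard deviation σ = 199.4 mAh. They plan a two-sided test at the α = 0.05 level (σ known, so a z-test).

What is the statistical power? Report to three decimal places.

Standardized effect: d = |μ₁ − μ₀| / σ = |1142.7 − 1278.2| / 199.4 = 0.6795
Noncentrality parameter: δ = d·√n = 0.6795 × √25 = 3.3977
Critical value for a two-sided test at α = 0.05: z_{α/2} = 1.960.
Power = Φ(δ − 1.960) + Φ(−δ − 1.960) = Φ(1.438) + Φ(-5.358) = 0.9247 + 0.0000 = 0.9247.

Power ≈ 0.925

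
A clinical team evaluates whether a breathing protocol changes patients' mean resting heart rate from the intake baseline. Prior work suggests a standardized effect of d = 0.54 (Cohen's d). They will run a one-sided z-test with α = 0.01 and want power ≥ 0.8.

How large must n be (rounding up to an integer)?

n = 35

Set Φ(δ − 2.326) = 0.8; then δ − 2.326 = Φ⁻¹(0.8) = 0.842, giving δ = 3.168.
δ = d·√n ⇒ n = (δ/d)² = (3.168 / 0.54)² = 34.42.
Round up to the next whole unit.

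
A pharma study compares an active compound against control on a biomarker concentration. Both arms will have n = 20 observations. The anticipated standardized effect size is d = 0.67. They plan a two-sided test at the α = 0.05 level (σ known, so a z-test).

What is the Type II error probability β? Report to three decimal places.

Noncentrality parameter: δ = d·√(n/2) = 0.67 × √(20/2) = 2.1187
Critical value for a two-sided test at α = 0.05: z_{α/2} = 1.960.
Power = Φ(δ − 1.960) + Φ(−δ − 1.960) = Φ(0.159) + Φ(-4.079) = 0.5631 + 0.0000 = 0.5631.
Type II error: β = 1 − power = 1 − 0.5631 = 0.4369.

β ≈ 0.437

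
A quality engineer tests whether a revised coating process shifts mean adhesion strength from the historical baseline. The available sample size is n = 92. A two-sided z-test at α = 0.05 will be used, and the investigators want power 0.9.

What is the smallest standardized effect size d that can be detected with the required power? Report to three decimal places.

Required noncentrality: δ = z_{0.025} + z_{0.10} = 1.960 + 1.282 = 3.242.
(The second rejection-region term Φ(−δ − z_{α/2}) is negligible and dropped.)
δ = d·√n ⇒ d = δ/√n = 3.242/√92 = 0.3380.

d ≈ 0.338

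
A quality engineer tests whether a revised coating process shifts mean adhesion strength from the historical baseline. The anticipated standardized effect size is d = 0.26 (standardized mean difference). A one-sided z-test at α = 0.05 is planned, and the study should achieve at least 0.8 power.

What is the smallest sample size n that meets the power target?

n = 92

For power 0.8 need Φ(δ − z_{0.05}) = 0.8, so δ = z_{0.05} + z_{0.20} = 1.645 + 0.842 = 2.486.
δ = d·√n ⇒ n = (δ/d)² = (2.486 / 0.26)² = 91.46.
Rounding up, n = 92.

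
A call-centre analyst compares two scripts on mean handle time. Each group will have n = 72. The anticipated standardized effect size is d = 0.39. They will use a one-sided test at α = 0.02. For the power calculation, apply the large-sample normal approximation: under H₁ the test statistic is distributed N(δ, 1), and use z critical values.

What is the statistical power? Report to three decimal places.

Power ≈ 0.613

Noncentrality parameter: λ = d·√(n/2) = 0.39 × √(72/2) = 2.3400
One-sided α = 0.02 → critical value z_{0.02} = 2.054.
Power = Φ(λ − 2.054) = Φ(0.286) = 0.6127.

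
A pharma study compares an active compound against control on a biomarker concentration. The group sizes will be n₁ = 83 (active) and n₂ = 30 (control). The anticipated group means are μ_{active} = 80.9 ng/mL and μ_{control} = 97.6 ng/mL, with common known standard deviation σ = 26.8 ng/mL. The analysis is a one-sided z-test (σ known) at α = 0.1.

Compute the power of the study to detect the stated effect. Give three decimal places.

Standardized effect: d = |μ_{active} − μ_{control}| / σ = |80.9 − 97.6| / 26.8 = 0.6231
Noncentrality parameter: δ = d / √(1/n₁ + 1/n₂) = 0.6231 / √(1/83 + 1/30) = 2.9251
One-sided α = 0.1 → critical value z_{0.1} = 1.282.
Power = Φ(δ − 1.282) = Φ(1.644) = 0.9499.

Power ≈ 0.950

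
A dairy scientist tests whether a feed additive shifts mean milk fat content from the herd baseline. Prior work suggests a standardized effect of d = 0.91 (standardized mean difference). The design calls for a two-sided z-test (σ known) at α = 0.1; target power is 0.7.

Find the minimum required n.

n = 6

Set Φ(δ − 1.645) = 0.7; then δ − 1.645 = Φ⁻¹(0.7) = 0.524, giving δ = 2.169.
(For δ > 0 the lower-tail rejection region contributes negligibly to power, so the one-term inversion is standard.)
δ = d·√n ⇒ n = (δ/d)² = (2.169 / 0.91)² = 5.68.
Rounding up, n = 6.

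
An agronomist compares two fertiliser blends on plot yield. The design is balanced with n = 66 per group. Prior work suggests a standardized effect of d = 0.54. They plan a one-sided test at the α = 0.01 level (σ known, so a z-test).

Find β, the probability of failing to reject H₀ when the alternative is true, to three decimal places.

β ≈ 0.219

Noncentrality parameter: δ = d·√(n/2) = 0.54 × √(66/2) = 3.1021
Critical value for a one-sided test at α = 0.01: z_α = 2.326.
Power = Φ(δ − 2.326) = Φ(0.776) = 0.7810.
Type II error: β = 1 − power = 1 − 0.7810 = 0.2190.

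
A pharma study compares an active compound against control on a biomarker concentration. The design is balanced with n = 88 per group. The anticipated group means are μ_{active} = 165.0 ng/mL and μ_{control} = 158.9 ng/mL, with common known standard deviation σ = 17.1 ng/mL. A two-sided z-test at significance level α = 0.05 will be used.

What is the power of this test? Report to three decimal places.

Standardized effect: d = |μ_{active} − μ_{control}| / σ = |165.0 − 158.9| / 17.1 = 0.3567
Noncentrality parameter: δ = d·√(n/2) = 0.3567 × √(88/2) = 2.3662
Two-sided α = 0.05 → critical value z_{0.025} = 1.960.
Power = Φ(δ − 1.960) + Φ(−δ − 1.960) = Φ(0.406) + Φ(-4.326) = 0.6577 + 0.0000 = 0.6577.

Power ≈ 0.658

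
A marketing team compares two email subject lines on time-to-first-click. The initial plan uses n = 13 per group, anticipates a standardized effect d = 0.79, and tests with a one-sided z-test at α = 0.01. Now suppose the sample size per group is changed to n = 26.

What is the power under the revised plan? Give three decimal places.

Power ≈ 0.699

With n = 26 per group: δ = d·√(n/2) = 0.79 × √(26/2) = 2.8484. Critical value z_{0.01} = 2.326.
Revised power = Φ(δ − 2.326) = Φ(0.522) = 0.6992.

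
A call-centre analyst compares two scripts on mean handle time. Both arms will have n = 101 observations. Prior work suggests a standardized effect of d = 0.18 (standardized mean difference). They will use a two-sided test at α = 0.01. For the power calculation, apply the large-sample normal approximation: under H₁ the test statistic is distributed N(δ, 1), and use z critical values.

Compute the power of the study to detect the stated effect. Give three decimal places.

Power ≈ 0.097

Noncentrality parameter: δ = d·√(n/2) = 0.18 × √(101/2) = 1.2791
Critical value for a two-sided test at α = 0.01: z_{α/2} = 2.576.
Power = Φ(δ − 2.576) + Φ(−δ − 2.576) = Φ(-1.297) + Φ(-3.855) = 0.0974 + 0.0001 = 0.0974.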